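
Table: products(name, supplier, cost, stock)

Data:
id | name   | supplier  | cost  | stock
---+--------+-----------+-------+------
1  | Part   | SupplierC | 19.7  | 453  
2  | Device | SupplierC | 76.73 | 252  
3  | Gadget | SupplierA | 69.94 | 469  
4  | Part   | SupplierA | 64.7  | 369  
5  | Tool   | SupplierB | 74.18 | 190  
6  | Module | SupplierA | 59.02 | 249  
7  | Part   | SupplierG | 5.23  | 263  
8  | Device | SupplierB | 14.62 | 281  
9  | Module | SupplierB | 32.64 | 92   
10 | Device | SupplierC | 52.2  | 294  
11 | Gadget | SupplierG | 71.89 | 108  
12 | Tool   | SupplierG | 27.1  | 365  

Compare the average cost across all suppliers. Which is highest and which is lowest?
SELECT supplier, AVG(cost)
FROM products
GROUP BY supplier
ORDER BY AVG(cost)

All groups:
  SupplierG: 34.74
  SupplierB: 40.48
  SupplierC: 49.54
  SupplierA: 64.55

Highest: SupplierA (64.55)
Lowest: SupplierG (34.74)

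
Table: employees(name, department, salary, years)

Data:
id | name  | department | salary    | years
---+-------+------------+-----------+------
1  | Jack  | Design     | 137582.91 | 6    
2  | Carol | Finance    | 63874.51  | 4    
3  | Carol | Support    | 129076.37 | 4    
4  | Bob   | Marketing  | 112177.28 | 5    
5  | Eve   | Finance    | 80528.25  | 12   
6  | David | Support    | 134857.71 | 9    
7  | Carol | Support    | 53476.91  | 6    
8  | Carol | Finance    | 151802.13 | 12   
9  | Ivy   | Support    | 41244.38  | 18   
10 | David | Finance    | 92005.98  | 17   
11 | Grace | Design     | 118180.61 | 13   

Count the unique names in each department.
SELECT department, COUNT(DISTINCT name)
FROM employees
GROUP BY department

Result:
  Design: 2 distinct
  Finance: 3 distinct
  Marketing: 1 distinct
  Support: 3 distinct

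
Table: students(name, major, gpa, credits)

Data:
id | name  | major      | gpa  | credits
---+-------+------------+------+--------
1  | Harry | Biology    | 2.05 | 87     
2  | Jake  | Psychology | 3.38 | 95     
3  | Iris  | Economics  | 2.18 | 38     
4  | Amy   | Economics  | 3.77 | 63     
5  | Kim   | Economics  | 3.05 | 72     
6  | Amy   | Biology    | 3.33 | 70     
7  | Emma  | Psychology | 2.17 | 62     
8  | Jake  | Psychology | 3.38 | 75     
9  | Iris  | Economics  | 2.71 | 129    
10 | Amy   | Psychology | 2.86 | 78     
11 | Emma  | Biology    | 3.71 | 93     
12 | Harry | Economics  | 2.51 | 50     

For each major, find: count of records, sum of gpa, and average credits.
SELECT major,
       COUNT(*) as cnt,
       SUM(gpa) as total_gpa,
       AVG(credits) as avg_credits
FROM students
GROUP BY major

Result:
  Biology: 3 records, 9.09 total gpa, 83.33 avg credits
  Economics: 5 records, 14.22 total gpa, 70.40 avg credits
  Psychology: 4 records, 11.79 total gpa, 77.50 avg credits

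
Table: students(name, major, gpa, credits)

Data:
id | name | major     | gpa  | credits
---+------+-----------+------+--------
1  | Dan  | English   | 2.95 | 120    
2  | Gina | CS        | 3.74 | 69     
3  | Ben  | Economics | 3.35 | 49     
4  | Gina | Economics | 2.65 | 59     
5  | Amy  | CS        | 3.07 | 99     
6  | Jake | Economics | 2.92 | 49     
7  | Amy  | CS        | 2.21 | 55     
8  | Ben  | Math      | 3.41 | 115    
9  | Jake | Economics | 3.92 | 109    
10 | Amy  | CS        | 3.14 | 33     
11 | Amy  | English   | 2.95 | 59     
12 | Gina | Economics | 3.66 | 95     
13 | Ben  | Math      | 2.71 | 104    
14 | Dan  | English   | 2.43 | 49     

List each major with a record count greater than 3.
SELECT major, COUNT(*) as cnt
FROM students
GROUP BY major
HAVING COUNT(*) > 3

Result:
  CS: 4
  Economics: 5

Note: HAVING filters groups after aggregation, WHERE filters rows before.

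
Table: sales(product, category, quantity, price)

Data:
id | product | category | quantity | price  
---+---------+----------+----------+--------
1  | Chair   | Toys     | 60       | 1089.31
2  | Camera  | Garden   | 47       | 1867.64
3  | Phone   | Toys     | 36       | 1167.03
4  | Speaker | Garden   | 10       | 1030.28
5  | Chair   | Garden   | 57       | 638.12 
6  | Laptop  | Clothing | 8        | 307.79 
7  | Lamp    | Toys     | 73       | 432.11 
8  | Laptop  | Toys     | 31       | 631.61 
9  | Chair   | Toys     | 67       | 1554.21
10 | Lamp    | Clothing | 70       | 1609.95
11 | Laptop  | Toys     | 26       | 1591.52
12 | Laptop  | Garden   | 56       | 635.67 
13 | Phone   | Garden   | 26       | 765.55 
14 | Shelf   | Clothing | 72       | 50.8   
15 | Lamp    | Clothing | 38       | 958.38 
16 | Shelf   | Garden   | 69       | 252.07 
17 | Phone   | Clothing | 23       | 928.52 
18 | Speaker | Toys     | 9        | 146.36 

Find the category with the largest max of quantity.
SELECT category, MAX(quantity) as val
FROM sales
GROUP BY category
ORDER BY val DESC
LIMIT 1

Result: Toys with max(quantity) = 73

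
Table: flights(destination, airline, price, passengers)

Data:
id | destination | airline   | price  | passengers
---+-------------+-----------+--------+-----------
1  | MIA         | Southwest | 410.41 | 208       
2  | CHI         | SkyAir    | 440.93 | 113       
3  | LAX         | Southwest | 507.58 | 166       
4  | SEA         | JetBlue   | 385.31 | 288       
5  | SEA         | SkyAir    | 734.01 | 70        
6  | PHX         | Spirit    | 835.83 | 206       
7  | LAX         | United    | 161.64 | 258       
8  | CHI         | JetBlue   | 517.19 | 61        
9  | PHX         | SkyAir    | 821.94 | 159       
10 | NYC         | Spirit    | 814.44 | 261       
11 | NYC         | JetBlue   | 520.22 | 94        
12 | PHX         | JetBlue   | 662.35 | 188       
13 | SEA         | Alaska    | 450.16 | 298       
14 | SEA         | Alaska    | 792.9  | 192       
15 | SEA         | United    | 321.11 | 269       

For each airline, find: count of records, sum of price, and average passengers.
SELECT airline,
       COUNT(*) as cnt,
       SUM(price) as total_price,
       AVG(passengers) as avg_passengers
FROM flights
GROUP BY airline

Result:
  Alaska: 2 records, 1243.06 total price, 245.00 avg passengers
  JetBlue: 4 records, 2085.07 total price, 157.75 avg passengers
  SkyAir: 3 records, 1996.88 total price, 114.00 avg passengers
  Southwest: 2 records, 917.99 total price, 187.00 avg passengers
  Spirit: 2 records, 1650.27 total price, 233.50 avg passengers
  United: 2 records, 482.75 total price, 263.50 avg passengers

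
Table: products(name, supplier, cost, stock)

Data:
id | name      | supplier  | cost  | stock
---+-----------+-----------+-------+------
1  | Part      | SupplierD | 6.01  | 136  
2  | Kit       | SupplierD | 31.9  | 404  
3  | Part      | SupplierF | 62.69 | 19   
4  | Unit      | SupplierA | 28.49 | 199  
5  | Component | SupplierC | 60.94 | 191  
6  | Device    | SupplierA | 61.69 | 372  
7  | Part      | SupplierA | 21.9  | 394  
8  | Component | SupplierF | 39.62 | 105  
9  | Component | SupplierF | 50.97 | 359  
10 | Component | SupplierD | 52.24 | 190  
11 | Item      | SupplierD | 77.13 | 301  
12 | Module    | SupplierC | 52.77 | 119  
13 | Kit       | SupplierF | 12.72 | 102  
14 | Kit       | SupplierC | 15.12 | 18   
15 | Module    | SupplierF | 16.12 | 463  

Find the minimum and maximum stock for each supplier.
SELECT supplier, MIN(stock), MAX(stock)
FROM products
GROUP BY supplier

Result:
  SupplierA: min=199, max=394
  SupplierC: min=18, max=191
  SupplierD: min=136, max=404
  SupplierF: min=19, max=463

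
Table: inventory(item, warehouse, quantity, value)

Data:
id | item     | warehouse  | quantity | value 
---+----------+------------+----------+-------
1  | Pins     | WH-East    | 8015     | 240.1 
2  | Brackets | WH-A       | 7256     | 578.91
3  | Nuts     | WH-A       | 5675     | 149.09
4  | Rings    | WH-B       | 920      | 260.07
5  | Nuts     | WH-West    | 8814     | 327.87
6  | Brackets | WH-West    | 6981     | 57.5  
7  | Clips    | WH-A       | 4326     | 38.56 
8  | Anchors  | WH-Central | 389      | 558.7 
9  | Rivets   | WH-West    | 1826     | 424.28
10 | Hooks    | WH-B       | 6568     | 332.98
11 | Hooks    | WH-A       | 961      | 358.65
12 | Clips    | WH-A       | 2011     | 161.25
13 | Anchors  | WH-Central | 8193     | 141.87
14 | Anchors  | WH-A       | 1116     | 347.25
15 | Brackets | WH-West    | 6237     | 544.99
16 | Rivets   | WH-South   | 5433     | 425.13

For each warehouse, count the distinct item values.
SELECT warehouse, COUNT(DISTINCT item)
FROM inventory
GROUP BY warehouse

Result:
  WH-A: 5 distinct
  WH-B: 2 distinct
  WH-Central: 1 distinct
  WH-East: 1 distinct
  WH-South: 1 distinct
  WH-West: 3 distinct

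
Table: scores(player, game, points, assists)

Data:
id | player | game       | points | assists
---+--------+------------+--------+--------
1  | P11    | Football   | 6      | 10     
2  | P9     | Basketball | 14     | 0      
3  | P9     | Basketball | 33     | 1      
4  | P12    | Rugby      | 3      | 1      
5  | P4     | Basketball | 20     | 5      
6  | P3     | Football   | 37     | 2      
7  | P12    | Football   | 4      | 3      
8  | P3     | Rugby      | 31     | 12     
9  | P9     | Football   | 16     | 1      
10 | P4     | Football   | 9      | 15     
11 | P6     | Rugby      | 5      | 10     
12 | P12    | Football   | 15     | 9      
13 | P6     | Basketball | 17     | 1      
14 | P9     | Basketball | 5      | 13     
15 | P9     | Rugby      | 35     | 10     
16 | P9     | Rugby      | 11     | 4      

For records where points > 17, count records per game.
SELECT game, COUNT(*)
FROM scores
WHERE points > 17
GROUP BY game

Note: WHERE filters rows before grouping.

Result:
  Basketball: 2
  Football: 1
  Rugby: 2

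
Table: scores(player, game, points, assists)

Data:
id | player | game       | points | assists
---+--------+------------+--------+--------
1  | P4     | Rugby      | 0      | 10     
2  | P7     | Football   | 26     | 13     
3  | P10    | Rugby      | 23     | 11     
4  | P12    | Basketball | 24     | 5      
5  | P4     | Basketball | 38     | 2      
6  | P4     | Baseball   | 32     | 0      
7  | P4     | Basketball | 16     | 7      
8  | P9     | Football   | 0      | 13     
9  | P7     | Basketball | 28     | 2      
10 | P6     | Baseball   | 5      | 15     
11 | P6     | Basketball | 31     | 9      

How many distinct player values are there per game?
SELECT game, COUNT(DISTINCT player)
FROM scores
GROUP BY game

Result:
  Baseball: 2 distinct
  Basketball: 4 distinct
  Football: 2 distinct
  Rugby: 2 distinct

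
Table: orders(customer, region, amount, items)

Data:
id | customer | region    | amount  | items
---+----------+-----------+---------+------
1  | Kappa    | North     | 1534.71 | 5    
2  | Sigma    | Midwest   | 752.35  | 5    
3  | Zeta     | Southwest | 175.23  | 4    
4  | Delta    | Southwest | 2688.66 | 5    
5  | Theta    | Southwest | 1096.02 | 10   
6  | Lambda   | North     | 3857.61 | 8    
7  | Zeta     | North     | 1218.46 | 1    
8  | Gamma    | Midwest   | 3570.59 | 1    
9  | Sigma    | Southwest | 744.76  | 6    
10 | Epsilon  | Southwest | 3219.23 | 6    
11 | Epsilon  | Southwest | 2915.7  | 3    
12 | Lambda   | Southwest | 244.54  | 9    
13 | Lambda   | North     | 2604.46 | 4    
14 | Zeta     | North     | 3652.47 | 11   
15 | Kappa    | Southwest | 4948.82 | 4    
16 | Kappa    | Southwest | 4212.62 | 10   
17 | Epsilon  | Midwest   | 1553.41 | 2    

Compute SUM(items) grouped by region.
SELECT region, SUM(items) as result
FROM orders
GROUP BY region

Result:
  Midwest: 8
  North: 29
  Southwest: 57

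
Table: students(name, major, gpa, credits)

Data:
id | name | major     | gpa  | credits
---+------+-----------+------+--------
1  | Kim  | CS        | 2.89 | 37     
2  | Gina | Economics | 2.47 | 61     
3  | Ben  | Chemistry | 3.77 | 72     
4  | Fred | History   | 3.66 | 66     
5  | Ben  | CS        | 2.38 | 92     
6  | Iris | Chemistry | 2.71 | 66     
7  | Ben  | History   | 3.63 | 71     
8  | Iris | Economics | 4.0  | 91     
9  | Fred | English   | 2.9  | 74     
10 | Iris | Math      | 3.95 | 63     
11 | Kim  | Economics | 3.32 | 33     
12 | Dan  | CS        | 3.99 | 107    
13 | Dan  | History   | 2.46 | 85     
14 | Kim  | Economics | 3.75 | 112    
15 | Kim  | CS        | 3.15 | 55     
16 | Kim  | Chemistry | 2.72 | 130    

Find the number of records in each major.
SELECT major, COUNT(*) as count
FROM students
GROUP BY major

Result:
  CS: 4
  Chemistry: 3
  Economics: 4
  English: 1
  History: 3
  Math: 1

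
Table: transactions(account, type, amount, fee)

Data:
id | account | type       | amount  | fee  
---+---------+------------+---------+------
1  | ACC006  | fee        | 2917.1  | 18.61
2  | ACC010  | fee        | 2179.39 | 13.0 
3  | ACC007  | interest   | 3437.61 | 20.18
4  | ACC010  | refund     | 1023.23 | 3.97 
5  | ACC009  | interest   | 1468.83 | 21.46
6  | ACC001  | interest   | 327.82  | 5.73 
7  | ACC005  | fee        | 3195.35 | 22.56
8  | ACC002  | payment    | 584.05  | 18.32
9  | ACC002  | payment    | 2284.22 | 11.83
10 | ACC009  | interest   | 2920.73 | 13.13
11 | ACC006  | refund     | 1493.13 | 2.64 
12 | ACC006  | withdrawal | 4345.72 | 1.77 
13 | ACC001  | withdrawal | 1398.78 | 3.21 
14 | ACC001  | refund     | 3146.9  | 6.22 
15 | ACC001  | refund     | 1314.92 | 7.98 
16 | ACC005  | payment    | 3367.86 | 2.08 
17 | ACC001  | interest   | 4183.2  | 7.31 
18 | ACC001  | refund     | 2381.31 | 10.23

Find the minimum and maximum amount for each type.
SELECT type, MIN(amount), MAX(amount)
FROM transactions
GROUP BY type

Result:
  fee: min=2179.39, max=3195.35
  interest: min=327.82, max=4183.20
  payment: min=584.05, max=3367.86
  refund: min=1023.23, max=3146.90
  withdrawal: min=1398.78, max=4345.72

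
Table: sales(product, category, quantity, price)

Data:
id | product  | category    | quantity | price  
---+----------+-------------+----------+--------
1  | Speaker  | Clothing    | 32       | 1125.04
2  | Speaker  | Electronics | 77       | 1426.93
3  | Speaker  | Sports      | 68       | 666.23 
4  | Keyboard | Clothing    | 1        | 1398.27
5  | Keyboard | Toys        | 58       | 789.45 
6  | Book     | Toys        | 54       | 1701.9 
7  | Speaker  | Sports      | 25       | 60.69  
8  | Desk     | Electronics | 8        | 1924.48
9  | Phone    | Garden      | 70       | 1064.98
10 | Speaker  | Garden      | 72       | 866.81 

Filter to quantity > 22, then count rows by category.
SELECT category, COUNT(*)
FROM sales
WHERE quantity > 22
GROUP BY category

Note: WHERE filters rows before grouping.

Result:
  Clothing: 1
  Electronics: 1
  Garden: 2
  Sports: 2
  Toys: 2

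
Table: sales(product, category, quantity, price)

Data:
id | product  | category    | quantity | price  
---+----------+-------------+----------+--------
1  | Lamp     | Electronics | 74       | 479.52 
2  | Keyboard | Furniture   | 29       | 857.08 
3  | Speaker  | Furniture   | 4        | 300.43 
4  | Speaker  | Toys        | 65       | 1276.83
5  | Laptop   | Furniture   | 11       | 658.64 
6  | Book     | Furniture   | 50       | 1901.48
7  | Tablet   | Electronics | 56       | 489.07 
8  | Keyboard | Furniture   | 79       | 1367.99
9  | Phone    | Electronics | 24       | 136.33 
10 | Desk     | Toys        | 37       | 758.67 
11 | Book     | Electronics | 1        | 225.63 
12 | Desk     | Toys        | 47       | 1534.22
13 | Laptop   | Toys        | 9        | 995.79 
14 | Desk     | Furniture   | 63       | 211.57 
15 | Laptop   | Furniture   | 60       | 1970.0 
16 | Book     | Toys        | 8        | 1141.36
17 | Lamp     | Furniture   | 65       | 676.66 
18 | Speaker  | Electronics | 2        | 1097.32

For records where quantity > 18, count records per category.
SELECT category, COUNT(*)
FROM sales
WHERE quantity > 18
GROUP BY category

Note: WHERE filters rows before grouping.

Result:
  Electronics: 3
  Furniture: 6
  Toys: 3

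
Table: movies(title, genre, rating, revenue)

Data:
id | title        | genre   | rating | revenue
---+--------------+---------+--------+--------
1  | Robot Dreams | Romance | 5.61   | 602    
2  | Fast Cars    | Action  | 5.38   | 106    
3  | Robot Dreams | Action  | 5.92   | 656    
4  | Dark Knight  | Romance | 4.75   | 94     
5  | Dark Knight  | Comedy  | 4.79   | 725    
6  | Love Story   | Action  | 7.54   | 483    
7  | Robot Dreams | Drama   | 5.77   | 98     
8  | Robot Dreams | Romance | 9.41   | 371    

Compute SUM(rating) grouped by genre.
SELECT genre, SUM(rating) as result
FROM movies
GROUP BY genre

Result:
  Action: 18.84
  Comedy: 4.79
  Drama: 5.77
  Romance: 19.77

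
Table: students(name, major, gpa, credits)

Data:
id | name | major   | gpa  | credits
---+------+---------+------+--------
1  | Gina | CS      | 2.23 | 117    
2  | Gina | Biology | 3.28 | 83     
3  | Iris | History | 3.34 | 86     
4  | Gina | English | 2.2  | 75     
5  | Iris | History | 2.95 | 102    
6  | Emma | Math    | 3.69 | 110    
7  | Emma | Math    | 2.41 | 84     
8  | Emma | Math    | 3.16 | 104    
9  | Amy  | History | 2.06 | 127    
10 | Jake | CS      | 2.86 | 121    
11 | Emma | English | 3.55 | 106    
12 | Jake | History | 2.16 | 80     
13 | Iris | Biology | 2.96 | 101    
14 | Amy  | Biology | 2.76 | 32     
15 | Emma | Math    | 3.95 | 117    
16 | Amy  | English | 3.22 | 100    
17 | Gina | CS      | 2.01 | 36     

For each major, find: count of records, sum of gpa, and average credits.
SELECT major,
       COUNT(*) as cnt,
       SUM(gpa) as total_gpa,
       AVG(credits) as avg_credits
FROM students
GROUP BY major

Result:
  Biology: 3 records, 9.00 total gpa, 72.00 avg credits
  CS: 3 records, 7.10 total gpa, 91.33 avg credits
  English: 3 records, 8.97 total gpa, 93.67 avg credits
  History: 4 records, 10.51 total gpa, 98.75 avg credits
  Math: 4 records, 13.21 total gpa, 103.75 avg credits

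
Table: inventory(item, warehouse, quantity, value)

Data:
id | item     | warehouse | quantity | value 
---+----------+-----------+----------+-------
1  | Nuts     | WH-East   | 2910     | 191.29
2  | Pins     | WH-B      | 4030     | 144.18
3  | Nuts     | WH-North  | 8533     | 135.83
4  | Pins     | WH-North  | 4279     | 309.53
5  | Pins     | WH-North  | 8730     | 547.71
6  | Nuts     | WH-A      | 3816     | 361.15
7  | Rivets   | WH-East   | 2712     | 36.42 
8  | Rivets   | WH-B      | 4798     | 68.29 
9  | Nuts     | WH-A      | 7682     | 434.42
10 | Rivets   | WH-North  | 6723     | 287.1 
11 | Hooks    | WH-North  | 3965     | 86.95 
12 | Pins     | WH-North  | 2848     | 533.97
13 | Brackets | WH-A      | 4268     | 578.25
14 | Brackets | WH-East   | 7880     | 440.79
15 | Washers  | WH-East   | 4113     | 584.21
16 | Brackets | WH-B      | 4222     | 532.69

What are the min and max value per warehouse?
SELECT warehouse, MIN(value), MAX(value)
FROM inventory
GROUP BY warehouse

Result:
  WH-A: min=361.15, max=578.25
  WH-B: min=68.29, max=532.69
  WH-East: min=36.42, max=584.21
  WH-North: min=86.95, max=547.71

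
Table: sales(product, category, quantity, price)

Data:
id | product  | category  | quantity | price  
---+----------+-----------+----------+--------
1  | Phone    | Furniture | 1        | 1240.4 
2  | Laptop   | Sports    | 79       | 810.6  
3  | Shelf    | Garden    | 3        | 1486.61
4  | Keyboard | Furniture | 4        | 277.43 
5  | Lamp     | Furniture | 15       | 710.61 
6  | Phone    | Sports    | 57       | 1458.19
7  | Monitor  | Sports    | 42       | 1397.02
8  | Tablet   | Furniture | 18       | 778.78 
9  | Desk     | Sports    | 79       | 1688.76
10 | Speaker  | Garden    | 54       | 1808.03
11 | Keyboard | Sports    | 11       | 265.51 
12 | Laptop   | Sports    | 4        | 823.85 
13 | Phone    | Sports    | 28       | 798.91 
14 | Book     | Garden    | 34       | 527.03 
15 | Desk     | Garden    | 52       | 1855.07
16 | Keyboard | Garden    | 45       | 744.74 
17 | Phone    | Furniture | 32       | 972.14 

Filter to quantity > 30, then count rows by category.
SELECT category, COUNT(*)
FROM sales
WHERE quantity > 30
GROUP BY category

Note: WHERE filters rows before grouping.

Result:
  Furniture: 1
  Garden: 4
  Sports: 4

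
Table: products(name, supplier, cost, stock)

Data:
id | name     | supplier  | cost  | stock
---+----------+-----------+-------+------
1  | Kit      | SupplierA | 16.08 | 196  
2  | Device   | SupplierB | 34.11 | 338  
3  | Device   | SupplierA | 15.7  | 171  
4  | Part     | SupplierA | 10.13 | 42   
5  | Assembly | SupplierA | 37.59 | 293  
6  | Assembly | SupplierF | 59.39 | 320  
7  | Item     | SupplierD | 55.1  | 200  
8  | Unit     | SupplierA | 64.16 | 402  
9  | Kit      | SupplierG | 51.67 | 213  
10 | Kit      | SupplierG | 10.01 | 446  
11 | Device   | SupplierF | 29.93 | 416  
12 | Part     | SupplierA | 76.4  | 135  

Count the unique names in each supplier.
SELECT supplier, COUNT(DISTINCT name)
FROM products
GROUP BY supplier

Result:
  SupplierA: 5 distinct
  SupplierB: 1 distinct
  SupplierD: 1 distinct
  SupplierF: 2 distinct
  SupplierG: 1 distinct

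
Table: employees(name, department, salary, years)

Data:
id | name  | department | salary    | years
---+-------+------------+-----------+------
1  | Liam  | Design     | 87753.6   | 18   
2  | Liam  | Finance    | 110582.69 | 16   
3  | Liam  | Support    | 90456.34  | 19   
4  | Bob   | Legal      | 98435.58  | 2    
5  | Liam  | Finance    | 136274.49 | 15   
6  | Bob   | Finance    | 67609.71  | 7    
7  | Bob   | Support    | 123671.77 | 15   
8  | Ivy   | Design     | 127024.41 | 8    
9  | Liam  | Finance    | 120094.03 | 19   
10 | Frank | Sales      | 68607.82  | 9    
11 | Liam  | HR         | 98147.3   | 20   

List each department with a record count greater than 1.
SELECT department, COUNT(*) as cnt
FROM employees
GROUP BY department
HAVING COUNT(*) > 1

Result:
  Design: 2
  Finance: 4
  Support: 2

Note: HAVING filters groups after aggregation, WHERE filters rows before.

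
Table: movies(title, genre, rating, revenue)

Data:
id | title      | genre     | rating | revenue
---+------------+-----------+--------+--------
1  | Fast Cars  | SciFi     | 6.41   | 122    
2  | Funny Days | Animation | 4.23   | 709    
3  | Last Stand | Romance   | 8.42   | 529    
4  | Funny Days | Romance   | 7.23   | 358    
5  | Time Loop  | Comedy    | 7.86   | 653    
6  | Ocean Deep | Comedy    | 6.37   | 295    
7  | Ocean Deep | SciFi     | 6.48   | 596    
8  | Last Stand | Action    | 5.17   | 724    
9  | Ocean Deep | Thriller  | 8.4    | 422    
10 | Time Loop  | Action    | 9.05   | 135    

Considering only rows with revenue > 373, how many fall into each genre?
SELECT genre, COUNT(*)
FROM movies
WHERE revenue > 373
GROUP BY genre

Note: WHERE filters rows before grouping.

Result:
  Action: 1
  Animation: 1
  Comedy: 1
  Romance: 1
  SciFi: 1
  Thriller: 1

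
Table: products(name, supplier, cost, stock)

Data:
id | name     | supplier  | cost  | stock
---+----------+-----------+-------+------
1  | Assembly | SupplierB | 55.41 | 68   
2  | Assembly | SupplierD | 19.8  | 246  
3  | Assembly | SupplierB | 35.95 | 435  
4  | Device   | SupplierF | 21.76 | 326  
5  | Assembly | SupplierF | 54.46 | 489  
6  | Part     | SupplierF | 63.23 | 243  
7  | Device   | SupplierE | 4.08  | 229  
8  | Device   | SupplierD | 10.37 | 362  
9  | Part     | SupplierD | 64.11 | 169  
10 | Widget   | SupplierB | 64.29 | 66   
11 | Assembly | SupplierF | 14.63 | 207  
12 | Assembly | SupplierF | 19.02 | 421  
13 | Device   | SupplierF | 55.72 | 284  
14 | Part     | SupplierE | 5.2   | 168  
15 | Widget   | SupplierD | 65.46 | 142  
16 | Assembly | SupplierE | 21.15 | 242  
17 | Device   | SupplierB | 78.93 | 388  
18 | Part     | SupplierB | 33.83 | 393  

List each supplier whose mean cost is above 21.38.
SELECT supplier, AVG(cost)
FROM products
GROUP BY supplier
HAVING AVG(cost) > 21.38

Result:
  SupplierB: avg=53.68
  SupplierD: avg=39.94
  SupplierF: avg=38.14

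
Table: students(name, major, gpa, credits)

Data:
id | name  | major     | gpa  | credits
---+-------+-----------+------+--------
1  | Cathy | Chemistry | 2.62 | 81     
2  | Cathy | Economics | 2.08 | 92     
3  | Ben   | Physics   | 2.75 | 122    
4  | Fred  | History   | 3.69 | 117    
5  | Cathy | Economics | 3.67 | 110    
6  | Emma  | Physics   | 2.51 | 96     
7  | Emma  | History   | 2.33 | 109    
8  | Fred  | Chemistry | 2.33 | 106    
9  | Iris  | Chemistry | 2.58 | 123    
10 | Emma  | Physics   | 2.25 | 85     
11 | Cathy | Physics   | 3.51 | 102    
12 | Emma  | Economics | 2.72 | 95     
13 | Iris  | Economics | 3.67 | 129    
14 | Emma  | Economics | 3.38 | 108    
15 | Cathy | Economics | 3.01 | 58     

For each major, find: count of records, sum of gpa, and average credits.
SELECT major,
       COUNT(*) as cnt,
       SUM(gpa) as total_gpa,
       AVG(credits) as avg_credits
FROM students
GROUP BY major

Result:
  Chemistry: 3 records, 7.53 total gpa, 103.33 avg credits
  Economics: 6 records, 18.53 total gpa, 98.67 avg credits
  History: 2 records, 6.02 total gpa, 113.00 avg credits
  Physics: 4 records, 11.02 total gpa, 101.25 avg credits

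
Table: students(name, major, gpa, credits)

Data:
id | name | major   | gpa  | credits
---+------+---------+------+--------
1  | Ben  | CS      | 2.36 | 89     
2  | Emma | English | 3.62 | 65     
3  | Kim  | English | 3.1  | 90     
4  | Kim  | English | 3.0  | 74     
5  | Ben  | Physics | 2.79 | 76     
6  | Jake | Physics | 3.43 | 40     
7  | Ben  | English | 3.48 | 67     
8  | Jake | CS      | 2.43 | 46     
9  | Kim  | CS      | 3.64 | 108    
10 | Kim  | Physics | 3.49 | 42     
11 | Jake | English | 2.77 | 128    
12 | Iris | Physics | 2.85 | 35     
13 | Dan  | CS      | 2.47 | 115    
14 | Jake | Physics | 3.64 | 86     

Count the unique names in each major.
SELECT major, COUNT(DISTINCT name)
FROM students
GROUP BY major

Result:
  CS: 4 distinct
  English: 4 distinct
  Physics: 4 distinct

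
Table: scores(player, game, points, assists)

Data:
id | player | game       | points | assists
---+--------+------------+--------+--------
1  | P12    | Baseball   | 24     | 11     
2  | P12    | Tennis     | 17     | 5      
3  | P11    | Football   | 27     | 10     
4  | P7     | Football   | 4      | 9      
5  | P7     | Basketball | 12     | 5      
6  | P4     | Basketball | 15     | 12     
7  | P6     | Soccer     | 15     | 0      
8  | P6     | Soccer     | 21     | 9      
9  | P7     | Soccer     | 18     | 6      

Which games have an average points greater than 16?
SELECT game, AVG(points)
FROM scores
GROUP BY game
HAVING AVG(points) > 16

Result:
  Baseball: avg=24.00
  Soccer: avg=18.00
  Tennis: avg=17.00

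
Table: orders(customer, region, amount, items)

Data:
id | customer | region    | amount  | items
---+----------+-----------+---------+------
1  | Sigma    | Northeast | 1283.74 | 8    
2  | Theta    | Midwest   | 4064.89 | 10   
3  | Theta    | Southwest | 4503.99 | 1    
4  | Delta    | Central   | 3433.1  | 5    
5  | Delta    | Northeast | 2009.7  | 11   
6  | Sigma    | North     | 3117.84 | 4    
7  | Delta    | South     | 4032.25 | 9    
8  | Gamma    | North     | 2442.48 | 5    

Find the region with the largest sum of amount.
SELECT region, SUM(amount) as val
FROM orders
GROUP BY region
ORDER BY val DESC
LIMIT 1

Result: North with sum(amount) = 5560.32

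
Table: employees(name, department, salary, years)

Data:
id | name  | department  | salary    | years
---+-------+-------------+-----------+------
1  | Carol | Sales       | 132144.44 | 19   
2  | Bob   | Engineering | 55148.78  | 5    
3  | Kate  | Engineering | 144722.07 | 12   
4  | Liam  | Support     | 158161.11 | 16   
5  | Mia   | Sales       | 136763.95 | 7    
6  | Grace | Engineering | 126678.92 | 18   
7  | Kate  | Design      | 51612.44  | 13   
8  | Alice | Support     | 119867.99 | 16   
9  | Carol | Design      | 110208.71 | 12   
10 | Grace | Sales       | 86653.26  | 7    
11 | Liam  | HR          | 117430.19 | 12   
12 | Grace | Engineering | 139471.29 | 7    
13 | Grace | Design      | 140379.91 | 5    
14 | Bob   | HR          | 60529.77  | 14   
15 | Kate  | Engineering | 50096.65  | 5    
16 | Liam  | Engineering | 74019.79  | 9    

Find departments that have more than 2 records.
SELECT department, COUNT(*) as cnt
FROM employees
GROUP BY department
HAVING COUNT(*) > 2

Result:
  Design: 3
  Engineering: 6
  Sales: 3

Note: HAVING filters groups after aggregation, WHERE filters rows before.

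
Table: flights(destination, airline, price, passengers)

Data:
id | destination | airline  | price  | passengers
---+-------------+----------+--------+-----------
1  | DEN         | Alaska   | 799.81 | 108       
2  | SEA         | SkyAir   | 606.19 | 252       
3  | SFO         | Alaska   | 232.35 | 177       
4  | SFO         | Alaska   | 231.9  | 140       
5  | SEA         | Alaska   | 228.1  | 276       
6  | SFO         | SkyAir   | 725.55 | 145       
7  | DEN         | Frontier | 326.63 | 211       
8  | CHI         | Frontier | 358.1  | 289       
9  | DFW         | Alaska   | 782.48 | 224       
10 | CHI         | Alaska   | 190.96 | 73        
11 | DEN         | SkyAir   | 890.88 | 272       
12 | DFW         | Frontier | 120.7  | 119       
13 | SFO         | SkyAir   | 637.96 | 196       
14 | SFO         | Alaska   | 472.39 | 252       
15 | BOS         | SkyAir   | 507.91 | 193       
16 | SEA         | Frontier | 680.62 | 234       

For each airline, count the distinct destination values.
SELECT airline, COUNT(DISTINCT destination)
FROM flights
GROUP BY airline

Result:
  Alaska: 5 distinct
  Frontier: 4 distinct
  SkyAir: 4 distinct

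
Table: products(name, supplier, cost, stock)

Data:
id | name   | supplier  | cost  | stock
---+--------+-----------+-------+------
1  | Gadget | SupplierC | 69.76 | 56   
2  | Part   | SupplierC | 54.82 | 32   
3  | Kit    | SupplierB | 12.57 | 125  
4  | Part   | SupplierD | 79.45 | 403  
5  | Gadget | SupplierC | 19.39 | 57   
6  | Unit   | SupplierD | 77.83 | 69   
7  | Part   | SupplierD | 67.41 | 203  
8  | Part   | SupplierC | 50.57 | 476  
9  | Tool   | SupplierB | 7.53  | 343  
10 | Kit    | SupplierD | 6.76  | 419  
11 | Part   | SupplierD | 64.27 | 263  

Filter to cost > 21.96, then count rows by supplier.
SELECT supplier, COUNT(*)
FROM products
WHERE cost > 21.96
GROUP BY supplier

Note: WHERE filters rows before grouping.

Result:
  SupplierC: 3
  SupplierD: 4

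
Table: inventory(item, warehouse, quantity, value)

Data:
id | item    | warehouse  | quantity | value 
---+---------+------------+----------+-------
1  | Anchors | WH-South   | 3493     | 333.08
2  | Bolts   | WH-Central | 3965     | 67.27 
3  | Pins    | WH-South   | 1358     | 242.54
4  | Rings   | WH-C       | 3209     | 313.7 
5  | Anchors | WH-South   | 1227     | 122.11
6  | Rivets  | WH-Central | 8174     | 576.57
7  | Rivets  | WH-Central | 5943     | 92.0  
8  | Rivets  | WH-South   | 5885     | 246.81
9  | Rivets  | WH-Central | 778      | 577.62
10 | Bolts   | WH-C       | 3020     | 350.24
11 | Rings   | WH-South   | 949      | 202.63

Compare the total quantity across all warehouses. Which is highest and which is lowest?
SELECT warehouse, SUM(quantity)
FROM inventory
GROUP BY warehouse
ORDER BY SUM(quantity)

All groups:
  WH-C: 6229
  WH-South: 12912
  WH-Central: 18860

Highest: WH-Central (18860)
Lowest: WH-C (6229)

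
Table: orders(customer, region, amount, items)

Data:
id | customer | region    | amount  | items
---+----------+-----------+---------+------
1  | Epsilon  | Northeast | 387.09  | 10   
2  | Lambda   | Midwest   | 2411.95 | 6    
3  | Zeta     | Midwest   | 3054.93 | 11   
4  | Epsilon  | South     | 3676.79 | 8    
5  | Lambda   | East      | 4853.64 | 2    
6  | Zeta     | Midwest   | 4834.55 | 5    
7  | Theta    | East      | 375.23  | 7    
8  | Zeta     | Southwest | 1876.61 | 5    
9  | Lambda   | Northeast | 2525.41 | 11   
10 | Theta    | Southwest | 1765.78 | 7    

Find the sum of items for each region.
SELECT region, SUM(items) as result
FROM orders
GROUP BY region

Result:
  East: 9
  Midwest: 22
  Northeast: 21
  South: 8
  Southwest: 12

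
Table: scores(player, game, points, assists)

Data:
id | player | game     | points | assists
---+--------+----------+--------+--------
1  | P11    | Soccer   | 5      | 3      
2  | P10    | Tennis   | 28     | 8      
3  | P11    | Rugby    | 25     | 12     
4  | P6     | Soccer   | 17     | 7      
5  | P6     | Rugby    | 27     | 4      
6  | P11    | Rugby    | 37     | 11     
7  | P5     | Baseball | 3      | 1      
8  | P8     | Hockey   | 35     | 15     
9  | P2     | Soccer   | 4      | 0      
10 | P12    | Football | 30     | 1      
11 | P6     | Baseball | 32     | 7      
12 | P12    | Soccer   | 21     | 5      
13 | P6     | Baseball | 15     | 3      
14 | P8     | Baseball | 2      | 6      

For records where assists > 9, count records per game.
SELECT game, COUNT(*)
FROM scores
WHERE assists > 9
GROUP BY game

Note: WHERE filters rows before grouping.

Result:
  Hockey: 1
  Rugby: 2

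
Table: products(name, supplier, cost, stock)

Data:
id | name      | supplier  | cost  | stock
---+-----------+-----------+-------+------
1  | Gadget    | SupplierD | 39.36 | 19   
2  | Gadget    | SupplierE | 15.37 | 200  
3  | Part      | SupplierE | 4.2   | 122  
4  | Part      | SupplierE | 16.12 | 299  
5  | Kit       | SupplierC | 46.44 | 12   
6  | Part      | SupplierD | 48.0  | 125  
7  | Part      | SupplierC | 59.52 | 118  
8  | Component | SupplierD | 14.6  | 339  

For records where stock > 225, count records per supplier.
SELECT supplier, COUNT(*)
FROM products
WHERE stock > 225
GROUP BY supplier

Note: WHERE filters rows before grouping.

Result:
  SupplierD: 1
  SupplierE: 1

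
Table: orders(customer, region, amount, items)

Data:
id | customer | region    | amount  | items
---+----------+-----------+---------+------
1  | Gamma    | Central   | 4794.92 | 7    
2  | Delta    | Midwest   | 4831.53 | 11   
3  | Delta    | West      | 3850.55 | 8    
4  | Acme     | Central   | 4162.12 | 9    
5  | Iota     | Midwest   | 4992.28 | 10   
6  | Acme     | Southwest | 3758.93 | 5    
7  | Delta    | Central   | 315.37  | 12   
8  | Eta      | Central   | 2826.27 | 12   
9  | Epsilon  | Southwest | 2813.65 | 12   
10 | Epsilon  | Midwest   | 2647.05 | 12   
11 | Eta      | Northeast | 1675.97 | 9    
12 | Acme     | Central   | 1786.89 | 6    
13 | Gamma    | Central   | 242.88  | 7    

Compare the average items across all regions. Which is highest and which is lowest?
SELECT region, AVG(items)
FROM orders
GROUP BY region
ORDER BY AVG(items)

All groups:
  West: 8.00
  Southwest: 8.50
  Central: 8.83
  Northeast: 9.00
  Midwest: 11.00

Highest: Midwest (11.00)
Lowest: West (8.00)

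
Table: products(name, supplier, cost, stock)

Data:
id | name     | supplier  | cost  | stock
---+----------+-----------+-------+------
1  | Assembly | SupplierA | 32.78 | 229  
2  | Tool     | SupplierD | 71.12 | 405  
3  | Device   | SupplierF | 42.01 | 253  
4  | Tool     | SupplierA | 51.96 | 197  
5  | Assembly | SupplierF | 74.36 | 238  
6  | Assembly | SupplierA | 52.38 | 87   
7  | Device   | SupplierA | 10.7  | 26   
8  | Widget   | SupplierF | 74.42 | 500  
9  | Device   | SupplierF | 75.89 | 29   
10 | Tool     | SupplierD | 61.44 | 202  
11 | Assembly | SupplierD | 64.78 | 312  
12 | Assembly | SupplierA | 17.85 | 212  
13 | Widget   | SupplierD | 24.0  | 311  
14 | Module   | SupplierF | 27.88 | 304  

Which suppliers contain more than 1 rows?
SELECT supplier, COUNT(*) as cnt
FROM products
GROUP BY supplier
HAVING COUNT(*) > 1

Result:
  SupplierA: 5
  SupplierD: 4
  SupplierF: 5

Note: HAVING filters groups after aggregation, WHERE filters rows before.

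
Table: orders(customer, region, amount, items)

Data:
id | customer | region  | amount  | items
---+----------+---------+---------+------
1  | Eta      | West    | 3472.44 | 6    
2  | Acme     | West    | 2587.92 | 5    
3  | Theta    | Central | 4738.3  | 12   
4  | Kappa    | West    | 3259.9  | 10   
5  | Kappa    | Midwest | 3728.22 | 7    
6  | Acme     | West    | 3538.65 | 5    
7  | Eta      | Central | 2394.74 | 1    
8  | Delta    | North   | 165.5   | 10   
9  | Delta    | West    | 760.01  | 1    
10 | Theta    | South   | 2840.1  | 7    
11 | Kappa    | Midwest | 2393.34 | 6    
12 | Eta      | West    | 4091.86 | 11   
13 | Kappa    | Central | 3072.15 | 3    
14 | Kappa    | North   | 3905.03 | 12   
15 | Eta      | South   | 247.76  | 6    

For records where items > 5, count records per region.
SELECT region, COUNT(*)
FROM orders
WHERE items > 5
GROUP BY region

Note: WHERE filters rows before grouping.

Result:
  Central: 1
  Midwest: 2
  North: 2
  South: 2
  West: 3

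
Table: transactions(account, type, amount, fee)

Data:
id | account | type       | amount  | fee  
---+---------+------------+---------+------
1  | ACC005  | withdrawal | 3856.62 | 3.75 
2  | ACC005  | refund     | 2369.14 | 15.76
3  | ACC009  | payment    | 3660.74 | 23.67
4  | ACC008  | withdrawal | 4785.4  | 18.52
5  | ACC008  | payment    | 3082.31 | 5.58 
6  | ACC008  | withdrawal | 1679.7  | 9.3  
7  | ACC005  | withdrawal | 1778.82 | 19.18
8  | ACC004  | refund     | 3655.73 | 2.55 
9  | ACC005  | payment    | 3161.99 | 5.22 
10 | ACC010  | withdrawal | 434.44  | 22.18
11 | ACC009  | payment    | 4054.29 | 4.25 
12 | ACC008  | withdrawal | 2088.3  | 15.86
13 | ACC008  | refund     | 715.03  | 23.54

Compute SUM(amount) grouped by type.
SELECT type, SUM(amount) as result
FROM transactions
GROUP BY type

Result:
  payment: 13959.33
  refund: 6739.90
  withdrawal: 14623.28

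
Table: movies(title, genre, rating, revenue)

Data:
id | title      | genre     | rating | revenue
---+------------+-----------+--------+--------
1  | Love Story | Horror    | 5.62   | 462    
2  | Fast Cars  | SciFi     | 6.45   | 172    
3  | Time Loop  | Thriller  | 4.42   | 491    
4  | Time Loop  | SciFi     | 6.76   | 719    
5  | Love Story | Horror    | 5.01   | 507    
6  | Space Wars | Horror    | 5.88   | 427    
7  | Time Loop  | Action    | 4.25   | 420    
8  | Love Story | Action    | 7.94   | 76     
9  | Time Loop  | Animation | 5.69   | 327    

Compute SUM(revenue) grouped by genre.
SELECT genre, SUM(revenue) as result
FROM movies
GROUP BY genre

Result:
  Action: 496
  Animation: 327
  Horror: 1396
  SciFi: 891
  Thriller: 491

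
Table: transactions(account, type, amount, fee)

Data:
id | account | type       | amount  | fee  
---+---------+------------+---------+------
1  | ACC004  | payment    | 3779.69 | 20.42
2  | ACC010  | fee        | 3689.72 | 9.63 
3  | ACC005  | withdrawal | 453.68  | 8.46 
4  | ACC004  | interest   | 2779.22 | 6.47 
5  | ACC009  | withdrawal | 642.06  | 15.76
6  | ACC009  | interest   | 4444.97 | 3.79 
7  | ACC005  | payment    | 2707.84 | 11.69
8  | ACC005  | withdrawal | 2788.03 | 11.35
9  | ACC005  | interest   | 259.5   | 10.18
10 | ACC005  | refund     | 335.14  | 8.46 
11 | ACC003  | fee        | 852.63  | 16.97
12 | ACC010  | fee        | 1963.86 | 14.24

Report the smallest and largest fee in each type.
SELECT type, MIN(fee), MAX(fee)
FROM transactions
GROUP BY type

Result:
  fee: min=9.63, max=16.97
  interest: min=3.79, max=10.18
  payment: min=11.69, max=20.42
  refund: min=8.46, max=8.46
  withdrawal: min=8.46, max=15.76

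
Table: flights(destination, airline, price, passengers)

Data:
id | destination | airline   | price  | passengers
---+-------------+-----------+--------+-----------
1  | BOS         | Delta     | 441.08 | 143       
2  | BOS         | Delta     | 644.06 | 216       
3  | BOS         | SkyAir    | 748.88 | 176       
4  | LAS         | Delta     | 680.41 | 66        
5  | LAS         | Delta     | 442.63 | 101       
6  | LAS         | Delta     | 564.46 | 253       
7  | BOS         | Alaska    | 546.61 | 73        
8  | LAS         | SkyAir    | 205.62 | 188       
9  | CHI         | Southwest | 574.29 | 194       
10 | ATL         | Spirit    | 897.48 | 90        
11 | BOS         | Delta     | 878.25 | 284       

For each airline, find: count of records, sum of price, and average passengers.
SELECT airline,
       COUNT(*) as cnt,
       SUM(price) as total_price,
       AVG(passengers) as avg_passengers
FROM flights
GROUP BY airline

Result:
  Alaska: 1 records, 546.61 total price, 73.00 avg passengers
  Delta: 6 records, 3650.89 total price, 177.17 avg passengers
  SkyAir: 2 records, 954.50 total price, 182.00 avg passengers
  Southwest: 1 records, 574.29 total price, 194.00 avg passengers
  Spirit: 1 records, 897.48 total price, 90.00 avg passengers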